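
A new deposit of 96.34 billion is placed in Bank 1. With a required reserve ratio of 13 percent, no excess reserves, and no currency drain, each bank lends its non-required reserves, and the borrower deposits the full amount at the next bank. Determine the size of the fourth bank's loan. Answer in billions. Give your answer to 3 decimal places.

Each bank lends a fraction (1 − rr) = 0.8700 of the deposit it receives, so Bank 4 receives 96.34·0.8700^3 and lends 96.34·0.8700^4 ≈ 55.1930 billion.

55.193 billion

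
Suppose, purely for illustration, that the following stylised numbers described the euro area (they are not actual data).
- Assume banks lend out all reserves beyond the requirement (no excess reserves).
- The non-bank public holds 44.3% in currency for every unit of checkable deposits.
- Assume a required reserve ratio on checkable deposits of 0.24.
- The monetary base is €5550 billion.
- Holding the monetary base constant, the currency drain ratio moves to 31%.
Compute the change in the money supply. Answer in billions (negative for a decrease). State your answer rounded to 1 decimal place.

€1493.4 billion

Initially m₁ = (1 + 0.443) / (0.24 + 0.443) ≈ 2.112738, so M₁ = 2.112738 × 5550 = 11725.6959 billion.
After the change m₂ = (1 + 0.31) / (0.24 + 0.31) ≈ 2.381818, so M₂ = 2.381818 × 5550 = 13219.0899 billion.
ΔM = M₂ − M₁ = 13219.0899 − 11725.6959 = 1493.394 billion.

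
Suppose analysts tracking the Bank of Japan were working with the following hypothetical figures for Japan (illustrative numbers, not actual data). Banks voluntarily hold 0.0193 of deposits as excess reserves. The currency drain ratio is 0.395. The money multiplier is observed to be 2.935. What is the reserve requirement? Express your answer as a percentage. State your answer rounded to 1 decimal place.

Using m = 2.935. Since m = (1 + c)/(c + rr + e), the denominator satisfies c + rr + e = (1 + c)/m = (1 + 0.395) / 2.935 ≈ 0.475298.
With c = 0.395 and e = 0.0193, the reserve requirement is 0.475298 − 0.395 − 0.0193 = 0.060998.

6.1%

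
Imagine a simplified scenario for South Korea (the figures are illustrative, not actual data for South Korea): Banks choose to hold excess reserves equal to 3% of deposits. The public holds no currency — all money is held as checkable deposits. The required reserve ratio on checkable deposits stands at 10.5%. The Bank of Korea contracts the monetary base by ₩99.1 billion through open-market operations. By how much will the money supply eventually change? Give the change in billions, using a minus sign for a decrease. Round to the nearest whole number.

The money multiplier is m = 1 / (rr + e) = 1 / (0.105 + 0.03) ≈ 7.4074.
The sale removes 99.1 billion of base, so ΔM = m × ΔMB = 7.4074 × (−99.1) ≈ -734.0733 billion.

-734 billion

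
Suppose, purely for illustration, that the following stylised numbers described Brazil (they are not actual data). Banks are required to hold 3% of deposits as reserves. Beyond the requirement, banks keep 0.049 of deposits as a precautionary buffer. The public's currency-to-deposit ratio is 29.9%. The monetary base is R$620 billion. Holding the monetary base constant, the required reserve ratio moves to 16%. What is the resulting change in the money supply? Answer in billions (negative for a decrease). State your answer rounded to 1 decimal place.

-545.2 billion

Initially m₁ = (1 + 0.299) / (0.03 + 0.049 + 0.299) ≈ 3.43651, so M₁ = 3.43651 × 620 = 2130.6362 billion.
After the change m₂ = (1 + 0.299) / (0.16 + 0.049 + 0.299) ≈ 2.55709, so M₂ = 2.55709 × 620 = 1585.3958 billion.
ΔM = M₂ − M₁ = 1585.3958 − 2130.6362 = -545.2404 billion.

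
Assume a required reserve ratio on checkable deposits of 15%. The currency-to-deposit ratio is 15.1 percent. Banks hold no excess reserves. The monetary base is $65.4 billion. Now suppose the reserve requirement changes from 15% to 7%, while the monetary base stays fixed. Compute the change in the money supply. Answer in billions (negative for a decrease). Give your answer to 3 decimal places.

$90.528 billion

Initially m₁ = (1 + 0.151) / (0.15 + 0.151) ≈ 3.823920, so M₁ = 3.823920 × 65.4 ≈ 250.0844 billion.
After the change m₂ = (1 + 0.151) / (0.07 + 0.151) ≈ 5.208145, so M₂ = 5.208145 × 65.4 ≈ 340.6127 billion.
ΔM = M₂ − M₁ = 340.6127 − 250.0844 = 90.5283 billion.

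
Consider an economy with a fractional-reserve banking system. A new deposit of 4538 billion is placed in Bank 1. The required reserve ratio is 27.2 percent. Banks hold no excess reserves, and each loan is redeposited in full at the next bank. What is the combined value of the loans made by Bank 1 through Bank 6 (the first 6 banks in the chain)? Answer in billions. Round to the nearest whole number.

10338 billion

Bank i lends (1 − rr)^i of the original deposit: Bank 1 lends 4538·0.7280 = 3303.6640, Bank 2 lends 4538·0.7280² ≈ 2405.0674, and so on.
Summing a geometric series: total = 4538·[0.7280·(1 − 0.7280^6) / (1 − 0.7280)] ≈ 10337.7535 billion.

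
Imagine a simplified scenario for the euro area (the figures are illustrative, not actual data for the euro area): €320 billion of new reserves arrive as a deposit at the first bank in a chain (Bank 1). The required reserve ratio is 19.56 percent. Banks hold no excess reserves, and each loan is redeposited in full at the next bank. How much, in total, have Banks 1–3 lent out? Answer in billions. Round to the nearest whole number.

Bank i lends (1 − rr)^i of the original deposit: Bank 1 lends 320·0.8044 = 257.4080, Bank 2 lends 320·0.8044² ≈ 207.0590, and so on.
Summing a geometric series: total = 320·[0.8044·(1 − 0.8044^3) / (1 − 0.8044)] ≈ 631.0253 billion.

€631 billion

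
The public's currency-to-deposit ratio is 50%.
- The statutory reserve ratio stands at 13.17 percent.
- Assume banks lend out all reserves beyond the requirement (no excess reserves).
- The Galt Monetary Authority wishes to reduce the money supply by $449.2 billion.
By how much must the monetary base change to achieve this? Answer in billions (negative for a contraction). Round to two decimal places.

-189.17 billion

The money multiplier is m = (1 + c) / (rr + c) = (1 + 0.5) / (0.1317 + 0.5) ≈ 2.374545.
ΔMB = ΔM / m = (−449.2) / 2.374545 ≈ -189.1731 billion.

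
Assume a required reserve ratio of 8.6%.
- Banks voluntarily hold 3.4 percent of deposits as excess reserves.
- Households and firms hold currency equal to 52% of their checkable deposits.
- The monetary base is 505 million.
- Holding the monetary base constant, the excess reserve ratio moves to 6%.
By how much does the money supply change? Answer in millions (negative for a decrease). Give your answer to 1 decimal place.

Initially m₁ = (1 + 0.52) / (0.086 + 0.034 + 0.52) = 2.37500, so M₁ = 2.37500 × 505 = 1199.375 million.
After the change m₂ = (1 + 0.52) / (0.086 + 0.06 + 0.52) ≈ 2.28228, so M₂ = 2.28228 × 505 = 1152.5514 million.
ΔM = M₂ − M₁ = 1152.5514 − 1199.375 = -46.8236 million.

-46.8 million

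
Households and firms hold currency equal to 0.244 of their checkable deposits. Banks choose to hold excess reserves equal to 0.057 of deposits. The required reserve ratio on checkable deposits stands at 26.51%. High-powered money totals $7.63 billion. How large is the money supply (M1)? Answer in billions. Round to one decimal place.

The money multiplier is m = (1 + c) / (rr + e + c) = (1 + 0.244) / (0.2651 + 0.057 + 0.244) ≈ 2.1975.
So M = m × MB = 2.1975 × 7.63 ≈ 16.7669 billion.

$16.8 billion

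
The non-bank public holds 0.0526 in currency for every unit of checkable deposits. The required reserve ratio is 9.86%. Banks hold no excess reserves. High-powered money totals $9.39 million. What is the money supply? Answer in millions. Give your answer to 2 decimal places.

$65.37 million

The money multiplier is m = (1 + c) / (rr + c) = (1 + 0.0526) / (0.0986 + 0.0526) ≈ 6.9616.
So M = m × MB = 6.9616 × 9.39 ≈ 65.3694 million.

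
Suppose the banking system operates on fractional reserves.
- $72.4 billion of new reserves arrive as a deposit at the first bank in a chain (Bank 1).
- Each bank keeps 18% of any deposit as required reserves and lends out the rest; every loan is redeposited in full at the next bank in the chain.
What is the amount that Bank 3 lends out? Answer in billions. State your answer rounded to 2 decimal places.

Each bank lends a fraction (1 − rr) = 0.8200 of the deposit it receives, so Bank 3 receives 72.4·0.8200^2 and lends 72.4·0.8200^3 ≈ 39.9190 billion.

$39.92 billion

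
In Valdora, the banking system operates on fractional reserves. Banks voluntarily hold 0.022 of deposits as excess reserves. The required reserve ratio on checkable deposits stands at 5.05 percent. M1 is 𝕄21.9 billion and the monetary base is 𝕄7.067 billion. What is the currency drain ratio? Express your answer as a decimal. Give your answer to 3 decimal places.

Using m = M/MB = 21.9/7.067 ≈ 3.098910. From m = (1 + c)/(c + rr + e), rearranging gives 1 + c = m·(c + rr + e), so c·(1 − m) = m·(rr + e) − 1.
Hence c = [m·(rr + e) − 1]/(1 − m) = [3.098910 × (0.0505 + 0.022) − 1] / (1 − 3.098910) ≈ 0.369396.

0.369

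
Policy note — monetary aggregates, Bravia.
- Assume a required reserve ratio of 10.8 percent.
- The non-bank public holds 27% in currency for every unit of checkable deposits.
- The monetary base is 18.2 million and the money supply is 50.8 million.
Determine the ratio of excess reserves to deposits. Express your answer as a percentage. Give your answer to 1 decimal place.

7.7%

Using m = M/MB = 50.8/18.2 ≈ 2.791209. Since m = (1 + c)/(c + rr + e), the denominator satisfies c + rr + e = (1 + c)/m = (1 + 0.27) / 2.791209 ≈ 0.455000.
With c = 0.27 and rr = 0.108, the ratio of excess reserves to deposits is 0.455000 − 0.27 − 0.108 = 0.077.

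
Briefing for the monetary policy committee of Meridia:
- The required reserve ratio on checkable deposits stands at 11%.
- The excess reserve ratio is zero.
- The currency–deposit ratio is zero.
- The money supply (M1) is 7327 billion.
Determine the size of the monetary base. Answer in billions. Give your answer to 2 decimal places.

805.97 billion

With no currency drain and no excess reserves, the money multiplier is m = 1/rr = 1/0.11 ≈ 9.0909091.
The monetary base is MB = M / m = 7327 / 9.0909091 ≈ 805.97 billion.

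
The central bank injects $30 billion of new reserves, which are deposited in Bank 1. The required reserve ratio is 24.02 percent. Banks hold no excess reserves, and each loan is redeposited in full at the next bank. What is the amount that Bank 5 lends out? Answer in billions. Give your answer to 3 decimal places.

Each bank lends a fraction (1 − rr) = 0.7598 of the deposit it receives, so Bank 5 receives 30·0.7598^4 and lends 30·0.7598^5 ≈ 7.5966 billion.

$7.597 billion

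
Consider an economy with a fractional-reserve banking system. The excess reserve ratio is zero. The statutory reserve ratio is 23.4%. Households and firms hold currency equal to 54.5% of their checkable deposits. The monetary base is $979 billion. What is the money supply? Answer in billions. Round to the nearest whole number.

The money multiplier is m = (1 + c) / (rr + c) = (1 + 0.545) / (0.234 + 0.545) ≈ 1.9833.
So M = m × MB = 1.9833 × 979 = 1941.6507 billion.

$1942 billion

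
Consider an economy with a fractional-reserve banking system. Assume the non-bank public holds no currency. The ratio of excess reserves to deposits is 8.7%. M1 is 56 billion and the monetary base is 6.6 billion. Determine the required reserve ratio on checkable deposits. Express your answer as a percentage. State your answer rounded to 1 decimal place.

3.1%

Using m = M/MB = 56/6.6 ≈ 8.484848. Since m = (1 + c)/(c + rr + e), the denominator satisfies c + rr + e = (1 + c)/m = (1 + 0) / 8.484848 ≈ 0.117857.
With c = 0 and e = 0.087, the required reserve ratio on checkable deposits is 0.117857 − 0 − 0.087 = 0.030857.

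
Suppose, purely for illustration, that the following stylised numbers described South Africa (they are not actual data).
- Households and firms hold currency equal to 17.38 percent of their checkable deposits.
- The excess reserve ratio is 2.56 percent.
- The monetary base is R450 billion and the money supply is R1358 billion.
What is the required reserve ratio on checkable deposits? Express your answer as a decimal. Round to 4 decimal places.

0.1896

Using m = M/MB = 1358/450 ≈ 3.017778. Since m = (1 + c)/(c + rr + e), the denominator satisfies c + rr + e = (1 + c)/m = (1 + 0.1738) / 3.017778 ≈ 0.388962.
With c = 0.1738 and e = 0.0256, the required reserve ratio on checkable deposits is 0.388962 − 0.1738 − 0.0256 = 0.189562.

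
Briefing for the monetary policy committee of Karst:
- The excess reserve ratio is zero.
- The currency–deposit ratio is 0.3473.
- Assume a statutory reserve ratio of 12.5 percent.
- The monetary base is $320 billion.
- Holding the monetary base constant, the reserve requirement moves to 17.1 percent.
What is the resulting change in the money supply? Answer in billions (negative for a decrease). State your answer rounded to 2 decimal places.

-81.02 billion

Initially m₁ = (1 + 0.3473) / (0.125 + 0.3473) ≈ 2.852636, so M₁ = 2.852636 × 320 ≈ 912.8435 billion.
After the change m₂ = (1 + 0.3473) / (0.171 + 0.3473) ≈ 2.599460, so M₂ = 2.599460 × 320 = 831.8272 billion.
ΔM = M₂ − M₁ = 831.8272 − 912.8435 = -81.0163 billion.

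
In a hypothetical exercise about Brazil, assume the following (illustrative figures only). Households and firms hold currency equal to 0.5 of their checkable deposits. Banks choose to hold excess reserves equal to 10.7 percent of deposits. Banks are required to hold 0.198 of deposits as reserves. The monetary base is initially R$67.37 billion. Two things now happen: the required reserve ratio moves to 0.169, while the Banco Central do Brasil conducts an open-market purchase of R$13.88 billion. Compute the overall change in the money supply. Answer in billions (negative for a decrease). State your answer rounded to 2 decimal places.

Before: m₁ = (1 + 0.5) / (0.198 + 0.107 + 0.5) ≈ 1.86335, MB₁ = 67.37, so M₁ = 1.86335 × 67.37 ≈ 125.5339 billion.
After: m₂ = (1 + 0.5) / (0.169 + 0.107 + 0.5) ≈ 1.93299, MB₂ = 67.37 + 13.88 = 81.25, so M₂ = 1.93299 × 81.25 ≈ 157.0554 billion.
ΔM = M₂ − M₁ = 157.0554 − 125.5339 = 31.5215 billion.

R$31.52 billion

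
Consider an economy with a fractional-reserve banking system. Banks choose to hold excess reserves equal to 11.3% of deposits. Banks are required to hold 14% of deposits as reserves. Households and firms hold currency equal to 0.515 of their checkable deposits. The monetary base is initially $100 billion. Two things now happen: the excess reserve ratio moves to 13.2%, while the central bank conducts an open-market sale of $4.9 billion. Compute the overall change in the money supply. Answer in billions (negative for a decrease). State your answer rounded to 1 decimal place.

Before: m₁ = (1 + 0.515) / (0.14 + 0.113 + 0.515) ≈ 1.9727, MB₁ = 100, so M₁ = 1.9727 × 100 = 197.27 billion.
After: m₂ = (1 + 0.515) / (0.14 + 0.132 + 0.515) ≈ 1.9250, MB₂ = 100 − 4.9 = 95.1, so M₂ = 1.9250 × 95.1 = 183.0675 billion.
ΔM = M₂ − M₁ = 183.0675 − 197.27 = -14.2025 billion.

-14.2 billion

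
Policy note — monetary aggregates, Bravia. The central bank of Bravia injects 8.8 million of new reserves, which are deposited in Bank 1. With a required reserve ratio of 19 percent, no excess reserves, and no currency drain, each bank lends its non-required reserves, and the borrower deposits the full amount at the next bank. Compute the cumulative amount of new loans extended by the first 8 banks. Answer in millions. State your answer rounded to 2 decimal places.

Bank i lends (1 − rr)^i of the original deposit: Bank 1 lends 8.8·0.8100 = 7.1280, Bank 2 lends 8.8·0.8100² ≈ 5.7737, and so on.
Summing a geometric series: total = 8.8·[0.8100·(1 − 0.8100^8) / (1 − 0.8100)] ≈ 30.5640 million.

30.56 million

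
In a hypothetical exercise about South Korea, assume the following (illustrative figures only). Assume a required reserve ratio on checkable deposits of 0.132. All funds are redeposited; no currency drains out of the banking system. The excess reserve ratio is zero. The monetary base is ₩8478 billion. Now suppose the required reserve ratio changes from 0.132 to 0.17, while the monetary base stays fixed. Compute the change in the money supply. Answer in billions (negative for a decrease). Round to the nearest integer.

Initially m₁ = 1 / (0.132) ≈ 7.57576, so M₁ = 7.57576 × 8478 ≈ 64227.2933 billion.
After the change m₂ = 1 / (0.17) ≈ 5.88235, so M₂ = 5.88235 × 8478 = 49870.5633 billion.
ΔM = M₂ − M₁ = 49870.5633 − 64227.2933 = -14356.73 billion.

-14357 billion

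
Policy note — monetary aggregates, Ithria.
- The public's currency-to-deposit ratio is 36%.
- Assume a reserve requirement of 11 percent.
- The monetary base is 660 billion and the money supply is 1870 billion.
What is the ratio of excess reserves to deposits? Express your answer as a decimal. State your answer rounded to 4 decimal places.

0.0100

Using m = M/MB = 1870/660 ≈ 2.833333. Since m = (1 + c)/(c + rr + e), the denominator satisfies c + rr + e = (1 + c)/m = (1 + 0.36) / 2.833333 ≈ 0.480000.
With c = 0.36 and rr = 0.11, the ratio of excess reserves to deposits is 0.480000 − 0.36 − 0.11 = 0.01.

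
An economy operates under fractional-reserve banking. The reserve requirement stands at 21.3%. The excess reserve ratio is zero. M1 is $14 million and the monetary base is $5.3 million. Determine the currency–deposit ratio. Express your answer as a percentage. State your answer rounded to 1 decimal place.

26.6%

Using m = M/MB = 14/5.3 ≈ 2.641509. From m = (1 + c)/(c + rr + e), rearranging gives 1 + c = m·(c + rr + e), so c·(1 − m) = m·(rr + e) − 1.
Hence c = [m·(rr + e) − 1]/(1 − m) = [2.641509 × (0.213 + 0) − 1] / (1 − 2.641509) ≈ 0.266437.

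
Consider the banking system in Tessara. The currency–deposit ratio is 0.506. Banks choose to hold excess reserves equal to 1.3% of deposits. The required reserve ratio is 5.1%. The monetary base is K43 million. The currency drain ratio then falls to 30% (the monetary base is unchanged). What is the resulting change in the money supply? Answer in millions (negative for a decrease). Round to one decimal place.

K40.0 million

Initially m₁ = (1 + 0.506) / (0.051 + 0.013 + 0.506) ≈ 2.6421, so M₁ = 2.6421 × 43 = 113.6103 million.
After the change m₂ = (1 + 0.3) / (0.051 + 0.013 + 0.3) ≈ 3.5714, so M₂ = 3.5714 × 43 = 153.5702 million.
ΔM = M₂ − M₁ = 153.5702 − 113.6103 = 39.9599 million.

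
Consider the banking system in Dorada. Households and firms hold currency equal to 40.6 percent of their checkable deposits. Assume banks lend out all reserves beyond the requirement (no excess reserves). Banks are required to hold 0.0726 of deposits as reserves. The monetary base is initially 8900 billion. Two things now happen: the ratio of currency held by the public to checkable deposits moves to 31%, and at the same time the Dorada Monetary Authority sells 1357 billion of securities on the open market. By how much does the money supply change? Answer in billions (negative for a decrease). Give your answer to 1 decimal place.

Before: m₁ = (1 + 0.406) / (0.0726 + 0.406) ≈ 2.937735, MB₁ = 8900, so M₁ = 2.937735 × 8900 = 26145.8415 billion.
After: m₂ = (1 + 0.31) / (0.0726 + 0.31) ≈ 3.423941, MB₂ = 8900 − 1357 = 7543, so M₂ = 3.423941 × 7543 ≈ 25826.787 billion.
ΔM = M₂ − M₁ = 25826.787 − 26145.8415 = -319.0545 billion.

-319.1 billion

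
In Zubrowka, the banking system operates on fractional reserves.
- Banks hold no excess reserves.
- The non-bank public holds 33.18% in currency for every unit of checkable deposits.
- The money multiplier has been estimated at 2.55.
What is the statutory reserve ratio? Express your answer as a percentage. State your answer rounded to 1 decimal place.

19.0%

Using m = 2.55. Since m = (1 + c)/(c + rr + e), the denominator satisfies c + rr + e = (1 + c)/m = (1 + 0.3318) / 2.55 ≈ 0.522275.
With c = 0.3318 and e = 0, the statutory reserve ratio is 0.522275 − 0.3318 − 0 = 0.190475.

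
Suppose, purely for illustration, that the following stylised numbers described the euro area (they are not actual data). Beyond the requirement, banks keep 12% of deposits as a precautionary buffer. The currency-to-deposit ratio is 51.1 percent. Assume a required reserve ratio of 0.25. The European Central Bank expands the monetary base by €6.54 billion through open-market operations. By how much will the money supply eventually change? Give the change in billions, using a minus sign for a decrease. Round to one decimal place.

The money multiplier is m = (1 + c) / (rr + e + c) = (1 + 0.511) / (0.25 + 0.12 + 0.511) ≈ 1.7151.
The purchase adds 6.54 billion of base, so ΔM = m × ΔMB = 1.7151 × (+6.54) ≈ 11.2168 billion.

€11.2 billion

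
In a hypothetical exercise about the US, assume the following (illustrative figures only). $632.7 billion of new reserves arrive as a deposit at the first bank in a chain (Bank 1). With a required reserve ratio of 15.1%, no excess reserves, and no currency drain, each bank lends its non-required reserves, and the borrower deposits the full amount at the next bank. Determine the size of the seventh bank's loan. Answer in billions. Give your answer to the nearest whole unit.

Each bank lends a fraction (1 − rr) = 0.8490 of the deposit it receives, so Bank 7 receives 632.7·0.8490^6 and lends 632.7·0.8490^7 ≈ 201.1647 billion.

$201 billion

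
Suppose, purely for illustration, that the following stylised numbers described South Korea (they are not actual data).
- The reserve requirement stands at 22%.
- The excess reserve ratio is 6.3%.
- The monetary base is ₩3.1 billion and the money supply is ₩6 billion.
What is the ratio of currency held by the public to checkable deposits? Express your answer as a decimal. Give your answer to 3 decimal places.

Using m = M/MB = 6/3.1 ≈ 1.935484. From m = (1 + c)/(c + rr + e), rearranging gives 1 + c = m·(c + rr + e), so c·(1 − m) = m·(rr + e) − 1.
Hence c = [m·(rr + e) − 1]/(1 − m) = [1.935484 × (0.22 + 0.063) − 1] / (1 − 1.935484) ≈ 0.483448.

0.483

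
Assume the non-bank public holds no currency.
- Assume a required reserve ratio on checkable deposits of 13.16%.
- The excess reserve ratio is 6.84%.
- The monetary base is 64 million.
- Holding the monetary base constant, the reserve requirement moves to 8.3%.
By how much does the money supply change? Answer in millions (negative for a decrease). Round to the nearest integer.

103 million

Initially m₁ = 1 / (0.1316 + 0.0684) = 5, so M₁ = 5 × 64 = 320 million.
After the change m₂ = 1 / (0.083 + 0.0684) ≈ 6.6050, so M₂ = 6.6050 × 64 = 422.72 million.
ΔM = M₂ − M₁ = 422.72 − 320 = 102.72 million.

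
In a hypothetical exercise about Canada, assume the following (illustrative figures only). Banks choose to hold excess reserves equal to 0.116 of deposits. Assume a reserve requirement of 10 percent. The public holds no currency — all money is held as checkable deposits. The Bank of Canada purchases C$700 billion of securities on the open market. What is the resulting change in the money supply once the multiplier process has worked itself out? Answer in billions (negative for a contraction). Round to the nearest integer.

The money multiplier is m = 1 / (rr + e) = 1 / (0.1 + 0.116) ≈ 4.6296.
The purchase adds 700 billion of base, so ΔM = m × ΔMB = 4.6296 × (+700) = 3240.72 billion.

C$3241 billion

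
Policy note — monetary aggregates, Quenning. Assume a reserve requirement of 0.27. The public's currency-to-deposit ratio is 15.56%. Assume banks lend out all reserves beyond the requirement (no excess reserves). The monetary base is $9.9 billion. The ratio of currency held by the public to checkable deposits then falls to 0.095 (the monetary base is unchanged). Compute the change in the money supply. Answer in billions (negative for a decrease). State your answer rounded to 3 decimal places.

$2.819 billion

Initially m₁ = (1 + 0.1556) / (0.27 + 0.1556) ≈ 2.71523, so M₁ = 2.71523 × 9.9 ≈ 26.8808 billion.
After the change m₂ = (1 + 0.095) / (0.27 + 0.095) = 3, so M₂ = 3 × 9.9 = 29.7 billion.
ΔM = M₂ − M₁ = 29.7 − 26.8808 = 2.8192 billion.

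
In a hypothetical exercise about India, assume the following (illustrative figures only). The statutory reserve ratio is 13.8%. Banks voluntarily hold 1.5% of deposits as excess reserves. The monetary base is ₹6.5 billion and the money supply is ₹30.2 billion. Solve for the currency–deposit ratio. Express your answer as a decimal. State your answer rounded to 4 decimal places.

0.0793

Using m = M/MB = 30.2/6.5 ≈ 4.646154. From m = (1 + c)/(c + rr + e), rearranging gives 1 + c = m·(c + rr + e), so c·(1 − m) = m·(rr + e) − 1.
Hence c = [m·(rr + e) − 1]/(1 − m) = [4.646154 × (0.138 + 0.015) − 1] / (1 − 4.646154) ≈ 0.079300.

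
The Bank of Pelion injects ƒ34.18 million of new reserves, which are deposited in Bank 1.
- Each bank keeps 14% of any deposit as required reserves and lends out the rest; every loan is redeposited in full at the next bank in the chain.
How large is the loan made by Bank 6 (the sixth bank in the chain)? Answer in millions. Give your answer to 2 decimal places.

Each bank lends a fraction (1 − rr) = 0.8600 of the deposit it receives, so Bank 6 receives 34.18·0.8600^5 and lends 34.18·0.8600^6 ≈ 13.8281 million.

ƒ13.83 million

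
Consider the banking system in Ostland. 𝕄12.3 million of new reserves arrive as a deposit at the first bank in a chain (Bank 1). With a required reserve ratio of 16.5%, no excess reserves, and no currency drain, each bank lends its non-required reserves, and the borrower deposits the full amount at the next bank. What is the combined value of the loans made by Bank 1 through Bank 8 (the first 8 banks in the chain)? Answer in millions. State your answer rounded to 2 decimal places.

𝕄47.54 million

Bank i lends (1 − rr)^i of the original deposit: Bank 1 lends 12.3·0.8350 = 10.2705, Bank 2 lends 12.3·0.8350² ≈ 8.5759, and so on.
Summing a geometric series: total = 12.3·[0.8350·(1 − 0.8350^8) / (1 − 0.8350)] ≈ 47.5359 million.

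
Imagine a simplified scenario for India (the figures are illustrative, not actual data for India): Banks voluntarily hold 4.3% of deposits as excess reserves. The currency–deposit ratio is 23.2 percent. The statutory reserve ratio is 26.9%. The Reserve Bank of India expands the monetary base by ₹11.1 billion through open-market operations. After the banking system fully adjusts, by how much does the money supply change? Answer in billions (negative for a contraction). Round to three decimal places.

The money multiplier is m = (1 + c) / (rr + e + c) = (1 + 0.232) / (0.269 + 0.043 + 0.232) ≈ 2.264706.
The purchase adds 11.1 billion of base, so ΔM = m × ΔMB = 2.264706 × (+11.1) ≈ 25.1382 billion.

₹25.138 billion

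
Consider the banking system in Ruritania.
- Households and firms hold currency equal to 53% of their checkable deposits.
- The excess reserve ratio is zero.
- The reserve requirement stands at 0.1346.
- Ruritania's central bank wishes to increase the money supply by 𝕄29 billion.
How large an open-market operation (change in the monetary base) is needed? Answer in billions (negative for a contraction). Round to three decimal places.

The money multiplier is m = (1 + c) / (rr + c) = (1 + 0.53) / (0.1346 + 0.53) ≈ 2.302137.
ΔMB = ΔM / m = (+29) / 2.302137 ≈ 12.597 billion.

𝕄12.597 billion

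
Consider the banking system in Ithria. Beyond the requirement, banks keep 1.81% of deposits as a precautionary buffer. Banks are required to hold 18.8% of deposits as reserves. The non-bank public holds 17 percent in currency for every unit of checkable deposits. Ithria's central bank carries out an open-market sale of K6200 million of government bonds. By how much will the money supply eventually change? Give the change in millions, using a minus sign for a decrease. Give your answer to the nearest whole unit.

-19287 million

The money multiplier is m = (1 + c) / (rr + e + c) = (1 + 0.17) / (0.188 + 0.0181 + 0.17) ≈ 3.11087.
The sale removes 6200 million of base, so ΔM = m × ΔMB = 3.11087 × (−6200) = -19287.394 million.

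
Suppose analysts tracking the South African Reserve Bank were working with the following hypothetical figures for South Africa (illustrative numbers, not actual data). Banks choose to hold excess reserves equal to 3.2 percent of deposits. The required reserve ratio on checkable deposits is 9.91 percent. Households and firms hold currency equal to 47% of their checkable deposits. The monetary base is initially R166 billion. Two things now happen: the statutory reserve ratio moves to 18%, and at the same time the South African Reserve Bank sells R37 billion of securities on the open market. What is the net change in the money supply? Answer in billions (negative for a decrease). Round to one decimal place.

-127.9 billion

Before: m₁ = (1 + 0.47) / (0.0991 + 0.032 + 0.47) ≈ 2.44552, MB₁ = 166, so M₁ = 2.44552 × 166 ≈ 405.9563 billion.
After: m₂ = (1 + 0.47) / (0.18 + 0.032 + 0.47) ≈ 2.15543, MB₂ = 166 − 37 = 129, so M₂ = 2.15543 × 129 ≈ 278.0505 billion.
ΔM = M₂ − M₁ = 278.0505 − 405.9563 = -127.9058 billion.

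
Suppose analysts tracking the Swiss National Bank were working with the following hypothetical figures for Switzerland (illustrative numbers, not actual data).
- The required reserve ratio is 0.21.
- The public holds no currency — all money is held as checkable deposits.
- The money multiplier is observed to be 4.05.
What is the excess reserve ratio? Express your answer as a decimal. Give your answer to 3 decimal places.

Using m = 4.05. Since m = (1 + c)/(c + rr + e), the denominator satisfies c + rr + e = (1 + c)/m = (1 + 0) / 4.05 ≈ 0.246914.
With c = 0 and rr = 0.21, the excess reserve ratio is 0.246914 − 0 − 0.21 = 0.036914.

0.037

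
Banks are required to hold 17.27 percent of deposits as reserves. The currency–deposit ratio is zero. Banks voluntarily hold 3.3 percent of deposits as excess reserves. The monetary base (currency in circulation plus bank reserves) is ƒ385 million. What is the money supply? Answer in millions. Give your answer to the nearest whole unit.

The money multiplier is m = 1 / (rr + e) = 1 / (0.1727 + 0.033) ≈ 4.8614.
So M = m × MB = 4.8614 × 385 = 1871.639 million.

ƒ1872 million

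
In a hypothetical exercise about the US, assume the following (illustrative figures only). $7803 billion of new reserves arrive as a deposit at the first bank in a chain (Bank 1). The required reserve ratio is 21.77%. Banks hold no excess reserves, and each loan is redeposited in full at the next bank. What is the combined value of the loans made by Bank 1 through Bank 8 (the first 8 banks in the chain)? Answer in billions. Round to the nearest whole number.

$24107 billion

Bank i lends (1 − rr)^i of the original deposit: Bank 1 lends 7803·0.7823 = 6104.2869, Bank 2 lends 7803·0.7823² ≈ 4775.3836, and so on.
Summing a geometric series: total = 7803·[0.7823·(1 − 0.7823^8) / (1 − 0.7823)] ≈ 24106.5480 billion.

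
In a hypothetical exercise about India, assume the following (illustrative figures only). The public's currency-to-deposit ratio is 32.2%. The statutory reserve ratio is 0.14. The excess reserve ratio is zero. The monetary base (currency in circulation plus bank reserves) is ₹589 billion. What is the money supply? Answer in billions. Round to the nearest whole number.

The money multiplier is m = (1 + c) / (rr + c) = (1 + 0.322) / (0.14 + 0.322) ≈ 2.8615.
So M = m × MB = 2.8615 × 589 = 1685.4235 billion.

₹1685 billion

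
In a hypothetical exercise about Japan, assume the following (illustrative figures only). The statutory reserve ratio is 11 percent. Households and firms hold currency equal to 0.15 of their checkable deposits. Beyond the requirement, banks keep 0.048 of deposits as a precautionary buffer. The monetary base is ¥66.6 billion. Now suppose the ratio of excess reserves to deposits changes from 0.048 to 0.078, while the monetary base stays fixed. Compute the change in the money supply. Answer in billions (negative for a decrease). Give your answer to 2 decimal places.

Initially m₁ = (1 + 0.15) / (0.11 + 0.048 + 0.15) ≈ 3.73377, so M₁ = 3.73377 × 66.6 ≈ 248.6691 billion.
After the change m₂ = (1 + 0.15) / (0.11 + 0.078 + 0.15) ≈ 3.40237, so M₂ = 3.40237 × 66.6 ≈ 226.5978 billion.
ΔM = M₂ − M₁ = 226.5978 − 248.6691 = -22.0713 billion.

-22.07 billion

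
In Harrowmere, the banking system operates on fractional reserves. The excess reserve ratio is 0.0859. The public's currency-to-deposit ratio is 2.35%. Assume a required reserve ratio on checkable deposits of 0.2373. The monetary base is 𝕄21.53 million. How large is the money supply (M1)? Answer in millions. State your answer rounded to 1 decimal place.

The money multiplier is m = (1 + c) / (rr + e + c) = (1 + 0.0235) / (0.2373 + 0.0859 + 0.0235) ≈ 2.9521.
So M = m × MB = 2.9521 × 21.53 ≈ 63.5587 million.

𝕄63.6 million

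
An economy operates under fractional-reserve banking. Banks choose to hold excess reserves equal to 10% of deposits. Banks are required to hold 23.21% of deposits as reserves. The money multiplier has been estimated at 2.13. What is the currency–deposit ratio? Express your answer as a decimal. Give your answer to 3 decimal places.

Using m = 2.13. From m = (1 + c)/(c + rr + e), rearranging gives 1 + c = m·(c + rr + e), so c·(1 − m) = m·(rr + e) − 1.
Hence c = [m·(rr + e) − 1]/(1 − m) = [2.13 × (0.2321 + 0.1) − 1] / (1 − 2.13) ≈ 0.258962.

0.259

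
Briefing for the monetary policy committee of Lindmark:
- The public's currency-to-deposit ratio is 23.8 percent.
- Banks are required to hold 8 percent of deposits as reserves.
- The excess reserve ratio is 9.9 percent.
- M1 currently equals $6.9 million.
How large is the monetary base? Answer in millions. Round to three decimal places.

The money multiplier is m = (1 + c) / (rr + e + c) = (1 + 0.238) / (0.08 + 0.099 + 0.238) ≈ 2.96882.
MB = M / m = 6.9 / 2.96882 ≈ 2.3242 million.

$2.324 million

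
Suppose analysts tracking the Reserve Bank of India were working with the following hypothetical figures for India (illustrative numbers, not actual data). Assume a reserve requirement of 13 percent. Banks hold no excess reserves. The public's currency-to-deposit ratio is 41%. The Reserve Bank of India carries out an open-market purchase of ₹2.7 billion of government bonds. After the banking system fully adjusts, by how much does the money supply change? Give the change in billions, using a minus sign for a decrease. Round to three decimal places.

₹7.050 billion

The money multiplier is m = (1 + c) / (rr + c) = (1 + 0.41) / (0.13 + 0.41) ≈ 2.61111.
The purchase adds 2.7 billion of base, so ΔM = m × ΔMB = 2.61111 × (+2.7) ≈ 7.05 billion.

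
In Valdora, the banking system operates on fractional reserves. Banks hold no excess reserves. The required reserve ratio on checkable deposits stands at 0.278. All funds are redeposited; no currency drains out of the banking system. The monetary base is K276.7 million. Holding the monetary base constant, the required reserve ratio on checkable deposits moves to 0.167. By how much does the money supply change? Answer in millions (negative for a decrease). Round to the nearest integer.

K662 million

Initially m₁ = 1 / (0.278) ≈ 3.5971, so M₁ = 3.5971 × 276.7 ≈ 995.3176 million.
After the change m₂ = 1 / (0.167) ≈ 5.9880, so M₂ = 5.9880 × 276.7 = 1656.8796 million.
ΔM = M₂ − M₁ = 1656.8796 − 995.3176 = 661.562 million.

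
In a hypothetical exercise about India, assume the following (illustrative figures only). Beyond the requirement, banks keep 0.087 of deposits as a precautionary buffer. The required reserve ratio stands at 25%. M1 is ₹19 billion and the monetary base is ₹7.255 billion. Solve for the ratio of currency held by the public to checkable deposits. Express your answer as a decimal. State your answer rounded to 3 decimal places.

0.073

Using m = M/MB = 19/7.255 ≈ 2.618884. From m = (1 + c)/(c + rr + e), rearranging gives 1 + c = m·(c + rr + e), so c·(1 − m) = m·(rr + e) − 1.
Hence c = [m·(rr + e) − 1]/(1 − m) = [2.618884 × (0.25 + 0.087) − 1] / (1 − 2.618884) ≈ 0.072541.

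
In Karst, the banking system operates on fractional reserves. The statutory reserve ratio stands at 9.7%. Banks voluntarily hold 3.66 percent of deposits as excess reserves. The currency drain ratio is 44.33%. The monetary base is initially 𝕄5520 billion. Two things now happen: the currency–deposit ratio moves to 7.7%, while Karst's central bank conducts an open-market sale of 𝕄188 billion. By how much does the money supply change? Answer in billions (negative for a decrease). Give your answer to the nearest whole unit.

𝕄13458 billion

Before: m₁ = (1 + 0.4433) / (0.097 + 0.0366 + 0.4433) ≈ 2.50182, MB₁ = 5520, so M₁ = 2.50182 × 5520 = 13810.0464 billion.
After: m₂ = (1 + 0.077) / (0.097 + 0.0366 + 0.077) ≈ 5.11396, MB₂ = 5520 − 188 = 5332, so M₂ = 5.11396 × 5332 ≈ 27267.6347 billion.
ΔM = M₂ − M₁ = 27267.6347 − 13810.0464 = 13457.5883 billion.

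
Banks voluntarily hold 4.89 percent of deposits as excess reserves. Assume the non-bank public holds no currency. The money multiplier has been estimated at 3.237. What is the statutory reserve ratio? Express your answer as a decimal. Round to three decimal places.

Using m = 3.237. Since m = (1 + c)/(c + rr + e), the denominator satisfies c + rr + e = (1 + c)/m = (1 + 0) / 3.237 ≈ 0.308928.
With c = 0 and e = 0.0489, the statutory reserve ratio is 0.308928 − 0 − 0.0489 = 0.260028.

0.260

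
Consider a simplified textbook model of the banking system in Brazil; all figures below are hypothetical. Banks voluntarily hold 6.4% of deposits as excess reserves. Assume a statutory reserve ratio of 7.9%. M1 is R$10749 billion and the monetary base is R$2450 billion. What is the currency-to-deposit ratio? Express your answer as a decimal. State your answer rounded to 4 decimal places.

Using m = M/MB = 10749/2450 ≈ 4.387347. From m = (1 + c)/(c + rr + e), rearranging gives 1 + c = m·(c + rr + e), so c·(1 − m) = m·(rr + e) − 1.
Hence c = [m·(rr + e) − 1]/(1 − m) = [4.387347 × (0.079 + 0.064) − 1] / (1 − 4.387347) ≈ 0.110000.

0.1100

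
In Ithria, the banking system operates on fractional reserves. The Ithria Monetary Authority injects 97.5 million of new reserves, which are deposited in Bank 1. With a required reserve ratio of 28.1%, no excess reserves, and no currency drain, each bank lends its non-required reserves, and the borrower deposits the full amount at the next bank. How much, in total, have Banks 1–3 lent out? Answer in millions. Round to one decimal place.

Bank i lends (1 − rr)^i of the original deposit: Bank 1 lends 97.5·0.7190 = 70.1025, Bank 2 lends 97.5·0.7190² ≈ 50.4037, and so on.
Summing a geometric series: total = 97.5·[0.7190·(1 − 0.7190^3) / (1 − 0.7190)] ≈ 156.7465 million.

156.7 million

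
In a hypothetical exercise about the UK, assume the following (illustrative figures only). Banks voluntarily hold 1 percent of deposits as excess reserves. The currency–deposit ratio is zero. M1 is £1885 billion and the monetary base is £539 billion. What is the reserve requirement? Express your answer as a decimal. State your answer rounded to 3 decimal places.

0.276

Using m = M/MB = 1885/539 ≈ 3.497217. Since m = (1 + c)/(c + rr + e), the denominator satisfies c + rr + e = (1 + c)/m = (1 + 0) / 3.497217 ≈ 0.285942.
With c = 0 and e = 0.01, the reserve requirement is 0.285942 − 0 − 0.01 = 0.275942.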